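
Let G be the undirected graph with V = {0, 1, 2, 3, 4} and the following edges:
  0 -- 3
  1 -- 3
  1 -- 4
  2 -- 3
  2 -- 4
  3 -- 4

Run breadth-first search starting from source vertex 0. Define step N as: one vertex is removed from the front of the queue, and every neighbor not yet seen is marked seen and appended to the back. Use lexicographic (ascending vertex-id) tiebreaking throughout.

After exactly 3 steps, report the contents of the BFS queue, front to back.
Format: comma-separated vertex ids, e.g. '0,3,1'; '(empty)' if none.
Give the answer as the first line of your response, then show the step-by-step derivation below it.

2,4

step 1: dequeue 0; queue=[3]; order=0
step 2: dequeue 3; queue=[1,2,4]; order=0,3
step 3: dequeue 1; queue=[2,4]; order=0,3,1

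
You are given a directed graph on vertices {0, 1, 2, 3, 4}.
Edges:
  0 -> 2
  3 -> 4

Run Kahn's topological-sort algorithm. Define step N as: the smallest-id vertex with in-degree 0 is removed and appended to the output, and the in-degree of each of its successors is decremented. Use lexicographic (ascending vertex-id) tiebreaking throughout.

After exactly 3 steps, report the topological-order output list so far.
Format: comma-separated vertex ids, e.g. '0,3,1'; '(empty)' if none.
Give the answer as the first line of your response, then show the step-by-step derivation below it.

0,1,2

step 1: output 0; order=[0]; indeg=(0,0,0,0,1)
step 2: output 1; order=[0,1]; indeg=(0,0,0,0,1)
step 3: output 2; order=[0,1,2]; indeg=(0,0,0,0,1)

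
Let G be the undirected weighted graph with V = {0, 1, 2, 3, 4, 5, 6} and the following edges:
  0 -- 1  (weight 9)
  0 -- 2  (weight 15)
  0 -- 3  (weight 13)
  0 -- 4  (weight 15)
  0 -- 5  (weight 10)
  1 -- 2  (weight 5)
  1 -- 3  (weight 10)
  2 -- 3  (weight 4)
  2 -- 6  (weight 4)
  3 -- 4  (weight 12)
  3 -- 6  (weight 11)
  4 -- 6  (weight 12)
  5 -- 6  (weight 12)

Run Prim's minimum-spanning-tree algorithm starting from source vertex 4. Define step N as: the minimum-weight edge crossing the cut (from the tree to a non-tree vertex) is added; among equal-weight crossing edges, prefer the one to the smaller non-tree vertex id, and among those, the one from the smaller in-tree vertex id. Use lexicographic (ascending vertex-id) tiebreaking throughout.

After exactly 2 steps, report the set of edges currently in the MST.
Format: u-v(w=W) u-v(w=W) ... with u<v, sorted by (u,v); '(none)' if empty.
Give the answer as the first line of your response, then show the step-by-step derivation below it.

2-3(w=4) 3-4(w=12)

step 1: add edge 3-4 (w=12); MST = {3-4(w=12)}
step 2: add edge 2-3 (w=4); MST = {2-3(w=4) 3-4(w=12)}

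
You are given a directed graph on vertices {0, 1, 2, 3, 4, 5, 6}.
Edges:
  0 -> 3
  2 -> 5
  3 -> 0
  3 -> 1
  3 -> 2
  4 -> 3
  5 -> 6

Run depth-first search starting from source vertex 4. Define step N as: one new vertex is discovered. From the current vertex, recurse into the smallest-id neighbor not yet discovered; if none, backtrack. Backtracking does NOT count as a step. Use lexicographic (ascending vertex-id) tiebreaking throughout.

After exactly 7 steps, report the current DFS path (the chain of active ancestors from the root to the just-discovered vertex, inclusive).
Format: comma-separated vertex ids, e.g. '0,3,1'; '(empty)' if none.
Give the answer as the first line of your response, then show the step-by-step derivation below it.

4,3,2,5,6

step 1: discover 4; path=4; order=4
step 2: discover 3; path=4>3; order=4,3
step 3: discover 0; path=4>3>0; order=4,3,0
step 4: discover 1; path=4>3>1; order=4,3,0,1
step 5: discover 2; path=4>3>2; order=4,3,0,1,2
step 6: discover 5; path=4>3>2>5; order=4,3,0,1,2,5
step 7: discover 6; path=4>3>2>5>6; order=4,3,0,1,2,5,6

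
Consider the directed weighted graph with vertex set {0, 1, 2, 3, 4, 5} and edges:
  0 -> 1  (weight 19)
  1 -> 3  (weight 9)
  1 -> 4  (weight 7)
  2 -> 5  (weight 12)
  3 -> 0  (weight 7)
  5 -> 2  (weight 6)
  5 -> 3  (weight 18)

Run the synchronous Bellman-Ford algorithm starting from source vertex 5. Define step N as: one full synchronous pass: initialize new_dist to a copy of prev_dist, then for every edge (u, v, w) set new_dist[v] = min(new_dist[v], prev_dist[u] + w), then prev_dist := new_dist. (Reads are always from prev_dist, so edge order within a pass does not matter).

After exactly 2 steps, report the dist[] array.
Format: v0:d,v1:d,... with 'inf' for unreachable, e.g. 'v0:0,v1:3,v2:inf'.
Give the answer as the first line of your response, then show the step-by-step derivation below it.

v0:25,v1:inf,v2:6,v3:18,v4:inf,v5:0

step 1: dist = v0:inf,v1:inf,v2:6,v3:18,v4:inf,v5:0
step 2: dist = v0:25,v1:inf,v2:6,v3:18,v4:inf,v5:0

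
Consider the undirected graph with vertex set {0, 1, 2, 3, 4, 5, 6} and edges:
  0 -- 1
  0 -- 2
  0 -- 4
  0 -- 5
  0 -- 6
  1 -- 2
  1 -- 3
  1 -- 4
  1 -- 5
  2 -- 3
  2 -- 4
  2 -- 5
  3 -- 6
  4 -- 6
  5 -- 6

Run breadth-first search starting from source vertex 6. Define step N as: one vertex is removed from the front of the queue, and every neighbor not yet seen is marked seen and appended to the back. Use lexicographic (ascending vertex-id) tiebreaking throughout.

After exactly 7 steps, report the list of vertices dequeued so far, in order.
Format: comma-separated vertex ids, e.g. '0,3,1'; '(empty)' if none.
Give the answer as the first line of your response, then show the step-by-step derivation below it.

6,0,3,4,5,1,2

step 1: dequeue 6; queue=[0,3,4,5]; order=6
step 2: dequeue 0; queue=[3,4,5,1,2]; order=6,0
step 3: dequeue 3; queue=[4,5,1,2]; order=6,0,3
step 4: dequeue 4; queue=[5,1,2]; order=6,0,3,4
step 5: dequeue 5; queue=[1,2]; order=6,0,3,4,5
step 6: dequeue 1; queue=[2]; order=6,0,3,4,5,1
step 7: dequeue 2; queue=[(empty)]; order=6,0,3,4,5,1,2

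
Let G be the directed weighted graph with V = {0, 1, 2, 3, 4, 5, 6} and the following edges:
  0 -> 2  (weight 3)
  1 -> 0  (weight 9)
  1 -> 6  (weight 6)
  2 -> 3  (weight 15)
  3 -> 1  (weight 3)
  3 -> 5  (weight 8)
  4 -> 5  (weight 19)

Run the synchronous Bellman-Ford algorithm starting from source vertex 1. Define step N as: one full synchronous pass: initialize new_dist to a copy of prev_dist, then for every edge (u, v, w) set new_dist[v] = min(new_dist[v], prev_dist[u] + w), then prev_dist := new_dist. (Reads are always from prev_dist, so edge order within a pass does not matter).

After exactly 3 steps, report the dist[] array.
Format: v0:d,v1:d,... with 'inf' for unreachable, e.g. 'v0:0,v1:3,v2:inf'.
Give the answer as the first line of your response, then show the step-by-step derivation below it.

v0:9,v1:0,v2:12,v3:27,v4:inf,v5:inf,v6:6

step 1: dist = v0:9,v1:0,v2:inf,v3:inf,v4:inf,v5:inf,v6:6
step 2: dist = v0:9,v1:0,v2:12,v3:inf,v4:inf,v5:inf,v6:6
step 3: dist = v0:9,v1:0,v2:12,v3:27,v4:inf,v5:inf,v6:6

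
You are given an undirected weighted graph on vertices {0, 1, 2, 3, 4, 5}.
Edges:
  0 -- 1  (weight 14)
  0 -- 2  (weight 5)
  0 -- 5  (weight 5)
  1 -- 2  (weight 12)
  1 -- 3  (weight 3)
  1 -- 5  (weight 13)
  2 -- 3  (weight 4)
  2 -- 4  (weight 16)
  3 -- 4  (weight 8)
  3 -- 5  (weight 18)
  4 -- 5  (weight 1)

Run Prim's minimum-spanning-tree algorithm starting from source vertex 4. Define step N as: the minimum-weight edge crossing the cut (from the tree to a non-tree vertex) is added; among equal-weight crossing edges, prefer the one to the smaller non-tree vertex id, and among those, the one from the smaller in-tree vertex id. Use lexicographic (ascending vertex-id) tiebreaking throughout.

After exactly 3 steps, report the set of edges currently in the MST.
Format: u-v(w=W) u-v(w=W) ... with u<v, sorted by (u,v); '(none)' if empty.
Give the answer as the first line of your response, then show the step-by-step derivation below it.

0-2(w=5) 0-5(w=5) 4-5(w=1)

step 1: add edge 4-5 (w=1); MST = {4-5(w=1)}
step 2: add edge 0-5 (w=5); MST = {0-5(w=5) 4-5(w=1)}
step 3: add edge 0-2 (w=5); MST = {0-2(w=5) 0-5(w=5) 4-5(w=1)}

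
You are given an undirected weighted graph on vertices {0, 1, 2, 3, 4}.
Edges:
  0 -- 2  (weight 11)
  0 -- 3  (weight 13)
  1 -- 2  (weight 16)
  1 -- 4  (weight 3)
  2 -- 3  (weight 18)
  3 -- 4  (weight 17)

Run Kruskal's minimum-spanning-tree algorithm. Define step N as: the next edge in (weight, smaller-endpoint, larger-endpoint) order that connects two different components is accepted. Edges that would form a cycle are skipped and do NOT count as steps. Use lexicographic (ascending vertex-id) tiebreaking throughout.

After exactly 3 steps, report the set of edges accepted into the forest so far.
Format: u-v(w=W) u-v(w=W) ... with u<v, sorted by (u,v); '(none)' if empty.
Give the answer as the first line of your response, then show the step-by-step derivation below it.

0-2(w=11) 0-3(w=13) 1-4(w=3)

step 1: add edge 1-4 (w=3); MST = {1-4(w=3)}
step 2: add edge 0-2 (w=11); MST = {0-2(w=11) 1-4(w=3)}
step 3: add edge 0-3 (w=13); MST = {0-2(w=11) 0-3(w=13) 1-4(w=3)}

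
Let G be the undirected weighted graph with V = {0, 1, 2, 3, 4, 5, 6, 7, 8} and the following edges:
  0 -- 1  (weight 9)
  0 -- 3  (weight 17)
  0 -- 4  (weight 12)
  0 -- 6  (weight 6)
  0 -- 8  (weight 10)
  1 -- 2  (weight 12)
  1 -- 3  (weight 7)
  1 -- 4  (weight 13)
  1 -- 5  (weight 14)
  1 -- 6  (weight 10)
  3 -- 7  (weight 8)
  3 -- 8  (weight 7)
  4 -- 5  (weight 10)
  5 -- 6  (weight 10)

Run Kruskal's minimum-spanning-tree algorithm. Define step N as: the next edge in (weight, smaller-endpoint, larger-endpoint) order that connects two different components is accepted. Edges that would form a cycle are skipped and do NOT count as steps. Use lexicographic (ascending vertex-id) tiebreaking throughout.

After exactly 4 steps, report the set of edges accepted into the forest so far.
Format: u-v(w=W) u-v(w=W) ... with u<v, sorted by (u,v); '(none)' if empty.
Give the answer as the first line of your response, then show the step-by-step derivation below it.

0-6(w=6) 1-3(w=7) 3-7(w=8) 3-8(w=7)

step 1: add edge 0-6 (w=6); MST = {0-6(w=6)}
step 2: add edge 1-3 (w=7); MST = {0-6(w=6) 1-3(w=7)}
step 3: add edge 3-8 (w=7); MST = {0-6(w=6) 1-3(w=7) 3-8(w=7)}
step 4: add edge 3-7 (w=8); MST = {0-6(w=6) 1-3(w=7) 3-7(w=8) 3-8(w=7)}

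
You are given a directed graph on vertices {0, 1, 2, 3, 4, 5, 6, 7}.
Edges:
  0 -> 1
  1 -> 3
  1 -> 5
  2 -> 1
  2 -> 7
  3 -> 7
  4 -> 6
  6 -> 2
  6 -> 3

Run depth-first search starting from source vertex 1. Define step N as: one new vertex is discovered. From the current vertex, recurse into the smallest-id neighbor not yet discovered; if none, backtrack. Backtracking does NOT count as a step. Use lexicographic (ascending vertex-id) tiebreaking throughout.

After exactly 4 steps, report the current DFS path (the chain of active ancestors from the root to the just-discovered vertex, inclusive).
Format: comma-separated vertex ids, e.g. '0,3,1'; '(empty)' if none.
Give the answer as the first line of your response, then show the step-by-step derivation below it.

1,5

step 1: discover 1; path=1; order=1
step 2: discover 3; path=1>3; order=1,3
step 3: discover 7; path=1>3>7; order=1,3,7
step 4: discover 5; path=1>5; order=1,3,7,5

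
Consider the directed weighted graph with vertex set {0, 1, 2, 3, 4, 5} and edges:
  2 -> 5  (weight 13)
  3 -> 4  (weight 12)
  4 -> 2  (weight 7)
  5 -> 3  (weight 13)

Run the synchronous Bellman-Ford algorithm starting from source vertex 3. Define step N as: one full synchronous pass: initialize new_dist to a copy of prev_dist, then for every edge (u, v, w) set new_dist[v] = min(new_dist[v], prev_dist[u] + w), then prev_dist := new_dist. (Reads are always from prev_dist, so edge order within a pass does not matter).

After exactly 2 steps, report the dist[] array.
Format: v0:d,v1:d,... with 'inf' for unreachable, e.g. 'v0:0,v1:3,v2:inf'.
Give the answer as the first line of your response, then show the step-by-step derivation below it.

v0:inf,v1:inf,v2:19,v3:0,v4:12,v5:inf

step 1: dist = v0:inf,v1:inf,v2:inf,v3:0,v4:12,v5:inf
step 2: dist = v0:inf,v1:inf,v2:19,v3:0,v4:12,v5:inf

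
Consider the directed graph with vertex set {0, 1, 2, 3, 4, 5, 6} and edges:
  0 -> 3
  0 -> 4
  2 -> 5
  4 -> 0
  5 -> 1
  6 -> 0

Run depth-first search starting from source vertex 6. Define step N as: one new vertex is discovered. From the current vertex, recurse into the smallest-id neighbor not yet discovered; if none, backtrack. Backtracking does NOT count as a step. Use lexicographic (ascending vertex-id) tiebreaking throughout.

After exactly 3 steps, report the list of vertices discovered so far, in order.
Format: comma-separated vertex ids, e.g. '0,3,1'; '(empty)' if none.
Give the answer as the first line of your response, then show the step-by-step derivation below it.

6,0,3

step 1: discover 6; path=6; order=6
step 2: discover 0; path=6>0; order=6,0
step 3: discover 3; path=6>0>3; order=6,0,3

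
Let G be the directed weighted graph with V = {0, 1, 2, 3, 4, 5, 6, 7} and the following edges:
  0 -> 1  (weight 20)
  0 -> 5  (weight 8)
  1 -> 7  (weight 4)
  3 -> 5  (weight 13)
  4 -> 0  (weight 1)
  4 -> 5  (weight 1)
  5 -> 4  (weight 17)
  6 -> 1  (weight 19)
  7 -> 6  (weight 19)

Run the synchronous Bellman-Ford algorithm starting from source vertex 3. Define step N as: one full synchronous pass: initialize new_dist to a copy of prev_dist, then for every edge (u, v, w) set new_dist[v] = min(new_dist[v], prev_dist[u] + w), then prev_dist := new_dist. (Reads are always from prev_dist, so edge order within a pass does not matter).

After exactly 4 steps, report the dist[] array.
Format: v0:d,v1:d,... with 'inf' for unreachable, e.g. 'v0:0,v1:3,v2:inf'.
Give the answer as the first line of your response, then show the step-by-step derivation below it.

v0:31,v1:51,v2:inf,v3:0,v4:30,v5:13,v6:inf,v7:inf

step 1: dist = v0:inf,v1:inf,v2:inf,v3:0,v4:inf,v5:13,v6:inf,v7:inf
step 2: dist = v0:inf,v1:inf,v2:inf,v3:0,v4:30,v5:13,v6:inf,v7:inf
step 3: dist = v0:31,v1:inf,v2:inf,v3:0,v4:30,v5:13,v6:inf,v7:inf
step 4: dist = v0:31,v1:51,v2:inf,v3:0,v4:30,v5:13,v6:inf,v7:inf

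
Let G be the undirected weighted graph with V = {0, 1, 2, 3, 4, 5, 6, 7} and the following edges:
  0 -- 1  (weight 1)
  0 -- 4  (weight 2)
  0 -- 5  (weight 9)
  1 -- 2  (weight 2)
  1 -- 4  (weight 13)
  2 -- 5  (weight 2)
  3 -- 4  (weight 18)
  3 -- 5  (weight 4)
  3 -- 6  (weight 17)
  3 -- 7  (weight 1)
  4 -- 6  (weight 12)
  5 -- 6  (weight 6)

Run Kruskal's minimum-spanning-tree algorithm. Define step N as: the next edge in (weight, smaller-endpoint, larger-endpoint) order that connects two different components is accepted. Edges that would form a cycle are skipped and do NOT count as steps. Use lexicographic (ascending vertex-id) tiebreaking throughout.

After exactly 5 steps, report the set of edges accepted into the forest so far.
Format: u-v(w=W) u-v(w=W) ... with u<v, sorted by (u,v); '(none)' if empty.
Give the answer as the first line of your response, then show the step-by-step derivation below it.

0-1(w=1) 0-4(w=2) 1-2(w=2) 2-5(w=2) 3-7(w=1)

step 1: add edge 0-1 (w=1); MST = {0-1(w=1)}
step 2: add edge 3-7 (w=1); MST = {0-1(w=1) 3-7(w=1)}
step 3: add edge 0-4 (w=2); MST = {0-1(w=1) 0-4(w=2) 3-7(w=1)}
step 4: add edge 1-2 (w=2); MST = {0-1(w=1) 0-4(w=2) 1-2(w=2) 3-7(w=1)}
step 5: add edge 2-5 (w=2); MST = {0-1(w=1) 0-4(w=2) 1-2(w=2) 2-5(w=2) 3-7(w=1)}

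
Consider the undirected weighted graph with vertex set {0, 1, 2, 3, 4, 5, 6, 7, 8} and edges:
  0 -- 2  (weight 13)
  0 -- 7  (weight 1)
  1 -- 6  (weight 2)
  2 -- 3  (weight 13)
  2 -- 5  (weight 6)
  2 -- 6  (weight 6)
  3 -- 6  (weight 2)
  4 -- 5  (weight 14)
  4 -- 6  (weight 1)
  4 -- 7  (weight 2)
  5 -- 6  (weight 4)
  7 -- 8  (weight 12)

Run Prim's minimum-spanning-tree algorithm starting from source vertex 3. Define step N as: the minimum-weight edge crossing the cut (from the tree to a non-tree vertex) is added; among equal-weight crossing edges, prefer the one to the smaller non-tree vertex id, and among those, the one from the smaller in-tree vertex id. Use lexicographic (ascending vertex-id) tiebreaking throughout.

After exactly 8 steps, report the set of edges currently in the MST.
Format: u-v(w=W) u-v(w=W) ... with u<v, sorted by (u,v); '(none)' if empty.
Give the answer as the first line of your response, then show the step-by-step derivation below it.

0-7(w=1) 1-6(w=2) 2-5(w=6) 3-6(w=2) 4-6(w=1) 4-7(w=2) 5-6(w=4) 7-8(w=12)

step 1: add edge 3-6 (w=2); MST = {3-6(w=2)}
step 2: add edge 4-6 (w=1); MST = {3-6(w=2) 4-6(w=1)}
step 3: add edge 1-6 (w=2); MST = {1-6(w=2) 3-6(w=2) 4-6(w=1)}
step 4: add edge 4-7 (w=2); MST = {1-6(w=2) 3-6(w=2) 4-6(w=1) 4-7(w=2)}
step 5: add edge 0-7 (w=1); MST = {0-7(w=1) 1-6(w=2) 3-6(w=2) 4-6(w=1) 4-7(w=2)}
step 6: add edge 5-6 (w=4); MST = {0-7(w=1) 1-6(w=2) 3-6(w=2) 4-6(w=1) 4-7(w=2) 5-6(w=4)}
step 7: add edge 2-5 (w=6); MST = {0-7(w=1) 1-6(w=2) 2-5(w=6) 3-6(w=2) 4-6(w=1) 4-7(w=2) 5-6(w=4)}
step 8: add edge 7-8 (w=12); MST = {0-7(w=1) 1-6(w=2) 2-5(w=6) 3-6(w=2) 4-6(w=1) 4-7(w=2) 5-6(w=4) 7-8(w=12)}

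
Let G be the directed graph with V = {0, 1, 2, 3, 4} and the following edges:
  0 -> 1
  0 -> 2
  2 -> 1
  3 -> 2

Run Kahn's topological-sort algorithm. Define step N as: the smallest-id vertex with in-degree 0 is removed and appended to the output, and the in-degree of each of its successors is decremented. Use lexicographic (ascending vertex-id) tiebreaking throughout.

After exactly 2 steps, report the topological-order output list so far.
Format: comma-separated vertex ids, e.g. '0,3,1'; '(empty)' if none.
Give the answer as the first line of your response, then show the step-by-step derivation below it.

0,3

step 1: output 0; order=[0]; indeg=(0,1,1,0,0)
step 2: output 3; order=[0,3]; indeg=(0,1,0,0,0)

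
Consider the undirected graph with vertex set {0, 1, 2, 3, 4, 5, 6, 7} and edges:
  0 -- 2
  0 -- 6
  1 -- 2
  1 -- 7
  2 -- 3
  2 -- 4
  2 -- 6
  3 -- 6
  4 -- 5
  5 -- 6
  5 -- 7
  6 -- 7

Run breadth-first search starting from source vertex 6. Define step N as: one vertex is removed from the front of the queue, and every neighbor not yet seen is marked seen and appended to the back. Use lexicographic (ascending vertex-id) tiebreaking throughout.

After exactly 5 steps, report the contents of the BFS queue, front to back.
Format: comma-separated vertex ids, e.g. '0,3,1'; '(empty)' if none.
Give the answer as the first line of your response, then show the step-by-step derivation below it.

7,1,4

step 1: dequeue 6; queue=[0,2,3,5,7]; order=6
step 2: dequeue 0; queue=[2,3,5,7]; order=6,0
step 3: dequeue 2; queue=[3,5,7,1,4]; order=6,0,2
step 4: dequeue 3; queue=[5,7,1,4]; order=6,0,2,3
step 5: dequeue 5; queue=[7,1,4]; order=6,0,2,3,5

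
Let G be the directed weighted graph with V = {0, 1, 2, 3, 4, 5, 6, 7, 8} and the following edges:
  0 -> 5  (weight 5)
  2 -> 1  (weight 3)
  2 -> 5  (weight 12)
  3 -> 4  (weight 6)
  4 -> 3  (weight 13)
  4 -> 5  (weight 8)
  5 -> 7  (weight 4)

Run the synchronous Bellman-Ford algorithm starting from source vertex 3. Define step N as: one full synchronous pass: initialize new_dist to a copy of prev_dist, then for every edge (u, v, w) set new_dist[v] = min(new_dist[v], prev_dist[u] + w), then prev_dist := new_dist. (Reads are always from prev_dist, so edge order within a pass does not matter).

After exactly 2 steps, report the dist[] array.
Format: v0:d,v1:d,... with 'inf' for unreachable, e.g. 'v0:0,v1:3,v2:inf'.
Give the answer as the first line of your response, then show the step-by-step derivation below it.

v0:inf,v1:inf,v2:inf,v3:0,v4:6,v5:14,v6:inf,v7:inf,v8:inf

step 1: dist = v0:inf,v1:inf,v2:inf,v3:0,v4:6,v5:inf,v6:inf,v7:inf,v8:inf
step 2: dist = v0:inf,v1:inf,v2:inf,v3:0,v4:6,v5:14,v6:inf,v7:inf,v8:inf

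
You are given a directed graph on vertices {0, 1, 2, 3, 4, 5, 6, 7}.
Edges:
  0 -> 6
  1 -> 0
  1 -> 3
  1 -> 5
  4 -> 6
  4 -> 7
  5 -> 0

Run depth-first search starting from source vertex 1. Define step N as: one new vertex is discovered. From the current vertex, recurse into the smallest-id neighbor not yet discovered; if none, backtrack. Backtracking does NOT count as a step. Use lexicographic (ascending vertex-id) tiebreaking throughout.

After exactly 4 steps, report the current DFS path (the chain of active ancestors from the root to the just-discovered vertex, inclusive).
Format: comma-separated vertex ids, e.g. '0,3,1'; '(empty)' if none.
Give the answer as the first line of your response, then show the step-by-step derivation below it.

1,3

step 1: discover 1; path=1; order=1
step 2: discover 0; path=1>0; order=1,0
step 3: discover 6; path=1>0>6; order=1,0,6
step 4: discover 3; path=1>3; order=1,0,6,3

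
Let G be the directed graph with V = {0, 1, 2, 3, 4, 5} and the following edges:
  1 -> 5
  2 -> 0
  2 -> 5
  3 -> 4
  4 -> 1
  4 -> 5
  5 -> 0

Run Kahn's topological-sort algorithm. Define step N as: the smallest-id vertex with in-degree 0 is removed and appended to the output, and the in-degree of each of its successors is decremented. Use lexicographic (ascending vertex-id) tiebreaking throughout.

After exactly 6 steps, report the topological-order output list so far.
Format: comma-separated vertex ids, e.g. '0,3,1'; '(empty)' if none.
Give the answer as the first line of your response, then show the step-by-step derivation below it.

2,3,4,1,5,0

step 1: output 2; order=[2]; indeg=(1,1,0,0,1,2)
step 2: output 3; order=[2,3]; indeg=(1,1,0,0,0,2)
step 3: output 4; order=[2,3,4]; indeg=(1,0,0,0,0,1)
step 4: output 1; order=[2,3,4,1]; indeg=(1,0,0,0,0,0)
step 5: output 5; order=[2,3,4,1,5]; indeg=(0,0,0,0,0,0)
step 6: output 0; order=[2,3,4,1,5,0]; indeg=(0,0,0,0,0,0)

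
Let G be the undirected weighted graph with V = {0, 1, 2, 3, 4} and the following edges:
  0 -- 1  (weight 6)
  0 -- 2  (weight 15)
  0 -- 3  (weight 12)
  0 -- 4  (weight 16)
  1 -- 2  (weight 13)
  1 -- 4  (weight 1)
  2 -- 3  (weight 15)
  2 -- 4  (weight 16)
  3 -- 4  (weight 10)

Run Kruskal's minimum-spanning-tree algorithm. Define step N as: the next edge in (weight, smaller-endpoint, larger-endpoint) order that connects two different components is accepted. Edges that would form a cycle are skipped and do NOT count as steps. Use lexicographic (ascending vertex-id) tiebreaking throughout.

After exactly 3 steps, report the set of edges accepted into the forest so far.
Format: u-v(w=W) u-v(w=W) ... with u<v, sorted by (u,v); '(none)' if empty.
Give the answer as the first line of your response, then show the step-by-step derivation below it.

0-1(w=6) 1-4(w=1) 3-4(w=10)

step 1: add edge 1-4 (w=1); MST = {1-4(w=1)}
step 2: add edge 0-1 (w=6); MST = {0-1(w=6) 1-4(w=1)}
step 3: add edge 3-4 (w=10); MST = {0-1(w=6) 1-4(w=1) 3-4(w=10)}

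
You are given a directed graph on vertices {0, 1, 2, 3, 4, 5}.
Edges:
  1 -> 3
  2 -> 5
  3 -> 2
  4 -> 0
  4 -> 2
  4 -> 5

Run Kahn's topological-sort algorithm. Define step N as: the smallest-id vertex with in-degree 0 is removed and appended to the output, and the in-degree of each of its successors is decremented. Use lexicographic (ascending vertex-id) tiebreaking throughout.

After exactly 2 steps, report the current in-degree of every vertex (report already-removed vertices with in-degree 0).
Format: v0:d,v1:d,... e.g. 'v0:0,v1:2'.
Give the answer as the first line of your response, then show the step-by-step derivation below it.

v0:1,v1:0,v2:1,v3:0,v4:0,v5:2

step 1: output 1; order=[1]; indeg=(1,0,2,0,0,2)
step 2: output 3; order=[1,3]; indeg=(1,0,1,0,0,2)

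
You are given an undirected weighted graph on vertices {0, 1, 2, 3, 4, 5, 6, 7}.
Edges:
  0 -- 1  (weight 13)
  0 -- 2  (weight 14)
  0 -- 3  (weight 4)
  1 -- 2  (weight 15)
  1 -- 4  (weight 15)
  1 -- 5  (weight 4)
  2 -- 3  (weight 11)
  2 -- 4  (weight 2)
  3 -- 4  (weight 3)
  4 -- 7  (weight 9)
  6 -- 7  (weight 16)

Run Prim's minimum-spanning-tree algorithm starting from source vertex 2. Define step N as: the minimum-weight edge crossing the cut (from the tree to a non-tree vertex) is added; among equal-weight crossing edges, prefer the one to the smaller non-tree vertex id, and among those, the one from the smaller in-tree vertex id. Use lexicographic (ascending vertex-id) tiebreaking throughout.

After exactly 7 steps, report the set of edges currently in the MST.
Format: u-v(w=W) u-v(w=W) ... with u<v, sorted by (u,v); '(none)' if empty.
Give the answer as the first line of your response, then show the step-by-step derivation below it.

0-1(w=13) 0-3(w=4) 1-5(w=4) 2-4(w=2) 3-4(w=3) 4-7(w=9) 6-7(w=16)

step 1: add edge 2-4 (w=2); MST = {2-4(w=2)}
step 2: add edge 3-4 (w=3); MST = {2-4(w=2) 3-4(w=3)}
step 3: add edge 0-3 (w=4); MST = {0-3(w=4) 2-4(w=2) 3-4(w=3)}
step 4: add edge 4-7 (w=9); MST = {0-3(w=4) 2-4(w=2) 3-4(w=3) 4-7(w=9)}
step 5: add edge 0-1 (w=13); MST = {0-1(w=13) 0-3(w=4) 2-4(w=2) 3-4(w=3) 4-7(w=9)}
step 6: add edge 1-5 (w=4); MST = {0-1(w=13) 0-3(w=4) 1-5(w=4) 2-4(w=2) 3-4(w=3) 4-7(w=9)}
step 7: add edge 6-7 (w=16); MST = {0-1(w=13) 0-3(w=4) 1-5(w=4) 2-4(w=2) 3-4(w=3) 4-7(w=9) 6-7(w=16)}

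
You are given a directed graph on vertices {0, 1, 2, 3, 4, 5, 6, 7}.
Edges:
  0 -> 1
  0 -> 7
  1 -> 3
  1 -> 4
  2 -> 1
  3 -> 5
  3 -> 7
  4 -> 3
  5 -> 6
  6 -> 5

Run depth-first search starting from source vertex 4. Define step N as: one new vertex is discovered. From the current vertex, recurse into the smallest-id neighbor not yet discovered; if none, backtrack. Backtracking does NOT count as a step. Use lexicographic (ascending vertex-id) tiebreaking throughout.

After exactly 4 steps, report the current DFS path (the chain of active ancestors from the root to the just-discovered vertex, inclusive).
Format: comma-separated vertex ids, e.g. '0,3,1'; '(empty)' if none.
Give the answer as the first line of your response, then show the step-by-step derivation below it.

4,3,5,6

step 1: discover 4; path=4; order=4
step 2: discover 3; path=4>3; order=4,3
step 3: discover 5; path=4>3>5; order=4,3,5
step 4: discover 6; path=4>3>5>6; order=4,3,5,6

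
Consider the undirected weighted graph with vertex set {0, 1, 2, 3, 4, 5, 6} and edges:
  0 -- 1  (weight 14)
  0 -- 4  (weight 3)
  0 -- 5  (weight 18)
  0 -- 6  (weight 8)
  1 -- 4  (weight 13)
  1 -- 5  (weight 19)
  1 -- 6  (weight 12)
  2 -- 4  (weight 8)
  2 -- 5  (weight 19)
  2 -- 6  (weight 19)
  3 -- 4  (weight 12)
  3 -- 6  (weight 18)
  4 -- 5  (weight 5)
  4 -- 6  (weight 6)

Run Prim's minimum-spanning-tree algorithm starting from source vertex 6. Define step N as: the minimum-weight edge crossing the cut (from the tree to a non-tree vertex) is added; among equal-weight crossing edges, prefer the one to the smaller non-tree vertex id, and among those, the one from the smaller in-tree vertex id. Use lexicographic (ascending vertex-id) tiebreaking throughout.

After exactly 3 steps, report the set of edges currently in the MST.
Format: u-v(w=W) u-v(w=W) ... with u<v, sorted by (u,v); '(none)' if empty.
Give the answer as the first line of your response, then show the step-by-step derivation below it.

0-4(w=3) 4-5(w=5) 4-6(w=6)

step 1: add edge 4-6 (w=6); MST = {4-6(w=6)}
step 2: add edge 0-4 (w=3); MST = {0-4(w=3) 4-6(w=6)}
step 3: add edge 4-5 (w=5); MST = {0-4(w=3) 4-5(w=5) 4-6(w=6)}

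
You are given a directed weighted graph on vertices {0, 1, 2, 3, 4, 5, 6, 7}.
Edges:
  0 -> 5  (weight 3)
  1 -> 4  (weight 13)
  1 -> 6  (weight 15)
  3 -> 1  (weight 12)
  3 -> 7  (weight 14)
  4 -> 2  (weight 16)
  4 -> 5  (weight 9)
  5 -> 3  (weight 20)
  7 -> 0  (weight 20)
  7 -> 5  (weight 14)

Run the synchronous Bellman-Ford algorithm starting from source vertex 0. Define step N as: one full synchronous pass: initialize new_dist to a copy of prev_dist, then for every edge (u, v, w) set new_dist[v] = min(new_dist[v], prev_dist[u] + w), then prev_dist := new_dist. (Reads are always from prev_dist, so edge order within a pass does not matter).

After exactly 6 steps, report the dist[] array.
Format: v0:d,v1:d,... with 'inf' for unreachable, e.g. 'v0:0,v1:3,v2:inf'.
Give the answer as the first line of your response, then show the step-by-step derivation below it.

v0:0,v1:35,v2:64,v3:23,v4:48,v5:3,v6:50,v7:37

step 1: dist = v0:0,v1:inf,v2:inf,v3:inf,v4:inf,v5:3,v6:inf,v7:inf
step 2: dist = v0:0,v1:inf,v2:inf,v3:23,v4:inf,v5:3,v6:inf,v7:inf
step 3: dist = v0:0,v1:35,v2:inf,v3:23,v4:inf,v5:3,v6:inf,v7:37
step 4: dist = v0:0,v1:35,v2:inf,v3:23,v4:48,v5:3,v6:50,v7:37
step 5: dist = v0:0,v1:35,v2:64,v3:23,v4:48,v5:3,v6:50,v7:37
step 6: dist = v0:0,v1:35,v2:64,v3:23,v4:48,v5:3,v6:50,v7:37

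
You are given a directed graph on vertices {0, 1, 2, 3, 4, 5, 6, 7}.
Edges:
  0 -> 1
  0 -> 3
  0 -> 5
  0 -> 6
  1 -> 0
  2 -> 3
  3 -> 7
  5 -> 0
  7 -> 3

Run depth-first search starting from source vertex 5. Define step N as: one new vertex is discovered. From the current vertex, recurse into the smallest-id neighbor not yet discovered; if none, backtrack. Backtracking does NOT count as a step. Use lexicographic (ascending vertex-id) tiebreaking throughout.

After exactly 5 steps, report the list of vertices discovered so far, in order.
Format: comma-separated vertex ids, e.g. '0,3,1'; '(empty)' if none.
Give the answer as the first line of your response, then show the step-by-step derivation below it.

5,0,1,3,7

step 1: discover 5; path=5; order=5
step 2: discover 0; path=5>0; order=5,0
step 3: discover 1; path=5>0>1; order=5,0,1
step 4: discover 3; path=5>0>3; order=5,0,1,3
step 5: discover 7; path=5>0>3>7; order=5,0,1,3,7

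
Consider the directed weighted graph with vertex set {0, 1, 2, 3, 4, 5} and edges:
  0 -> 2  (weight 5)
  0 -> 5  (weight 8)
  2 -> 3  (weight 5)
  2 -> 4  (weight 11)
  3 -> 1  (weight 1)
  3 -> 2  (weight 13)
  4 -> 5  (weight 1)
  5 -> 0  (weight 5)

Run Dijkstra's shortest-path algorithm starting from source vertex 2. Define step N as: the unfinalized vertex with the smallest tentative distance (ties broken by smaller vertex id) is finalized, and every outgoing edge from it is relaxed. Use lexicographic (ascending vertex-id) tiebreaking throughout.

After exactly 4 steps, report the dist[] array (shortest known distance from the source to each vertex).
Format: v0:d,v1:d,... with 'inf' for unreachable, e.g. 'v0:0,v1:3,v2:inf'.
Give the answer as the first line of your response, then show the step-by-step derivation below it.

v0:inf,v1:6,v2:0,v3:5,v4:11,v5:12

step 1: dist = v0:inf,v1:inf,v2:0,v3:5,v4:11,v5:inf
step 2: dist = v0:inf,v1:6,v2:0,v3:5,v4:11,v5:inf
step 3: dist = v0:inf,v1:6,v2:0,v3:5,v4:11,v5:inf
step 4: dist = v0:inf,v1:6,v2:0,v3:5,v4:11,v5:12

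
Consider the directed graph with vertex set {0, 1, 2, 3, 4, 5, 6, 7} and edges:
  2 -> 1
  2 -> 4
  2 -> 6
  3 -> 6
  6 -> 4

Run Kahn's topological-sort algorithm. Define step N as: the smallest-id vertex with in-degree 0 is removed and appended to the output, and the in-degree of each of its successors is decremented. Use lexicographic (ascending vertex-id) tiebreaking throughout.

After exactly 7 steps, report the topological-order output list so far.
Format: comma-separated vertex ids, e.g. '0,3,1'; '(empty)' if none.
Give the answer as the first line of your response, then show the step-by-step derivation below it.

0,2,1,3,5,6,4

step 1: output 0; order=[0]; indeg=(0,1,0,0,2,0,2,0)
step 2: output 2; order=[0,2]; indeg=(0,0,0,0,1,0,1,0)
step 3: output 1; order=[0,2,1]; indeg=(0,0,0,0,1,0,1,0)
step 4: output 3; order=[0,2,1,3]; indeg=(0,0,0,0,1,0,0,0)
step 5: output 5; order=[0,2,1,3,5]; indeg=(0,0,0,0,1,0,0,0)
step 6: output 6; order=[0,2,1,3,5,6]; indeg=(0,0,0,0,0,0,0,0)
step 7: output 4; order=[0,2,1,3,5,6,4]; indeg=(0,0,0,0,0,0,0,0)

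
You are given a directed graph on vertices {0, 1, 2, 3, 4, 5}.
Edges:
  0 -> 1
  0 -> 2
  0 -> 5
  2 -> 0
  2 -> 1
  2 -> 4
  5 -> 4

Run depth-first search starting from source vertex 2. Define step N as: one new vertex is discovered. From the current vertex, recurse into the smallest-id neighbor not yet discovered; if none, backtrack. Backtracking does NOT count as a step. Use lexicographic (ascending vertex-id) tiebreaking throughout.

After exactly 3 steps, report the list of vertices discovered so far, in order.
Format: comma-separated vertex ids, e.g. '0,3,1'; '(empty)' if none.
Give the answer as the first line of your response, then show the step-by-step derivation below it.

2,0,1

step 1: discover 2; path=2; order=2
step 2: discover 0; path=2>0; order=2,0
step 3: discover 1; path=2>0>1; order=2,0,1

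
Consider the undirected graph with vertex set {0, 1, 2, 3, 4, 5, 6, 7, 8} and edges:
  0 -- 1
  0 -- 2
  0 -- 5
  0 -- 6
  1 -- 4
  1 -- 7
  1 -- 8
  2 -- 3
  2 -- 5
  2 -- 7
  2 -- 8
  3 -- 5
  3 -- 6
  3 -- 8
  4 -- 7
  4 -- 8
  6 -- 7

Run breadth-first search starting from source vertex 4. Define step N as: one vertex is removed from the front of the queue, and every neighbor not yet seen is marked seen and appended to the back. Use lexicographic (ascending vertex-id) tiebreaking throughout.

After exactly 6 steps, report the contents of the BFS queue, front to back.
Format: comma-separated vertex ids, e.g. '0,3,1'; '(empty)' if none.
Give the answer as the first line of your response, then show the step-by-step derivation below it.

6,3,5

step 1: dequeue 4; queue=[1,7,8]; order=4
step 2: dequeue 1; queue=[7,8,0]; order=4,1
step 3: dequeue 7; queue=[8,0,2,6]; order=4,1,7
step 4: dequeue 8; queue=[0,2,6,3]; order=4,1,7,8
step 5: dequeue 0; queue=[2,6,3,5]; order=4,1,7,8,0
step 6: dequeue 2; queue=[6,3,5]; order=4,1,7,8,0,2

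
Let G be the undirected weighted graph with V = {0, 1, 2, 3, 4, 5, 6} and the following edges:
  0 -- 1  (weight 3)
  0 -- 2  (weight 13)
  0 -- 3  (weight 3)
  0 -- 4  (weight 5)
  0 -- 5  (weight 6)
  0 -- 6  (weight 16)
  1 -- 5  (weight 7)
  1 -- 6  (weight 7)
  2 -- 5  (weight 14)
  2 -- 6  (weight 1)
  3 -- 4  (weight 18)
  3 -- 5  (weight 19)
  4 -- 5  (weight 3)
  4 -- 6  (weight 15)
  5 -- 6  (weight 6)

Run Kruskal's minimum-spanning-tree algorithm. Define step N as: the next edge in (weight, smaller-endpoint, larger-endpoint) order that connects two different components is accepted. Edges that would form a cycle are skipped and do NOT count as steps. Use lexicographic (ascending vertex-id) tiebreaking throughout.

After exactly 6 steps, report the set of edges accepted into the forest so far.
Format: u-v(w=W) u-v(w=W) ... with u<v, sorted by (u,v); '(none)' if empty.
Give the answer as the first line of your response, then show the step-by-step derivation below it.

0-1(w=3) 0-3(w=3) 0-4(w=5) 2-6(w=1) 4-5(w=3) 5-6(w=6)

step 1: add edge 2-6 (w=1); MST = {2-6(w=1)}
step 2: add edge 0-1 (w=3); MST = {0-1(w=3) 2-6(w=1)}
step 3: add edge 0-3 (w=3); MST = {0-1(w=3) 0-3(w=3) 2-6(w=1)}
step 4: add edge 4-5 (w=3); MST = {0-1(w=3) 0-3(w=3) 2-6(w=1) 4-5(w=3)}
step 5: add edge 0-4 (w=5); MST = {0-1(w=3) 0-3(w=3) 0-4(w=5) 2-6(w=1) 4-5(w=3)}
step 6: add edge 5-6 (w=6); MST = {0-1(w=3) 0-3(w=3) 0-4(w=5) 2-6(w=1) 4-5(w=3) 5-6(w=6)}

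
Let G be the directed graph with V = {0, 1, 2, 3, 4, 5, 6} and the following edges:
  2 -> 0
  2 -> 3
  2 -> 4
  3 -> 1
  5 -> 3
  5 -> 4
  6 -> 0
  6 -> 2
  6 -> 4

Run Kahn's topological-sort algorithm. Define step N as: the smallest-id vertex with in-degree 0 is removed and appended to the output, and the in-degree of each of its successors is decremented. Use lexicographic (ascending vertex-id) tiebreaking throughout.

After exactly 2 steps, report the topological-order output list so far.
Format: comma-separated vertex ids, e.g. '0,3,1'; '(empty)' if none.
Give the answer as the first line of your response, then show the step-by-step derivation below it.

5,6

step 1: output 5; order=[5]; indeg=(2,1,1,1,2,0,0)
step 2: output 6; order=[5,6]; indeg=(1,1,0,1,1,0,0)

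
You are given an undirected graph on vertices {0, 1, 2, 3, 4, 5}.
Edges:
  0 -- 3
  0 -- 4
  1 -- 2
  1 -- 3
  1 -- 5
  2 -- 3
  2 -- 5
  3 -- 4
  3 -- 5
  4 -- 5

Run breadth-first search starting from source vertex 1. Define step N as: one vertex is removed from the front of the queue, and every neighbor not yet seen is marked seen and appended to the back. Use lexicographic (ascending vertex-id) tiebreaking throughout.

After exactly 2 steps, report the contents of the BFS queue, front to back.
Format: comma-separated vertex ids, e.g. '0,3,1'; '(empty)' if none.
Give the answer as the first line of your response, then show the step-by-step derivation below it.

3,5

step 1: dequeue 1; queue=[2,3,5]; order=1
step 2: dequeue 2; queue=[3,5]; order=1,2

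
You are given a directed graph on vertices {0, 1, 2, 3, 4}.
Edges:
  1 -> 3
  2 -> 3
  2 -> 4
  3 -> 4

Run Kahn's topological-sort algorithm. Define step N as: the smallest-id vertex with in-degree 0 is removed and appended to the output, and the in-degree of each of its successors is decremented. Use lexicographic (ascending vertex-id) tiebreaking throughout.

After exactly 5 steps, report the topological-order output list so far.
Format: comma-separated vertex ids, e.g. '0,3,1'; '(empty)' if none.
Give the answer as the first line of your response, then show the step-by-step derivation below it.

0,1,2,3,4

step 1: output 0; order=[0]; indeg=(0,0,0,2,2)
step 2: output 1; order=[0,1]; indeg=(0,0,0,1,2)
step 3: output 2; order=[0,1,2]; indeg=(0,0,0,0,1)
step 4: output 3; order=[0,1,2,3]; indeg=(0,0,0,0,0)
step 5: output 4; order=[0,1,2,3,4]; indeg=(0,0,0,0,0)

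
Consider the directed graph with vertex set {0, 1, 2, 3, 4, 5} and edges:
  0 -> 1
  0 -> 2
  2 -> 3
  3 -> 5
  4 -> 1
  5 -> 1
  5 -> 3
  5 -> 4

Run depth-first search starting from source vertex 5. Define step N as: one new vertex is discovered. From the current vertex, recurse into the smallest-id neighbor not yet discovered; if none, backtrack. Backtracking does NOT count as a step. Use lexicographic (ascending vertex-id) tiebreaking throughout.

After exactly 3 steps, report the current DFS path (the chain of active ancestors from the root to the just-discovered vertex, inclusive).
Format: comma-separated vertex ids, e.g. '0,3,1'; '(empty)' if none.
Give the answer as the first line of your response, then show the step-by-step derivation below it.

5,3

step 1: discover 5; path=5; order=5
step 2: discover 1; path=5>1; order=5,1
step 3: discover 3; path=5>3; order=5,1,3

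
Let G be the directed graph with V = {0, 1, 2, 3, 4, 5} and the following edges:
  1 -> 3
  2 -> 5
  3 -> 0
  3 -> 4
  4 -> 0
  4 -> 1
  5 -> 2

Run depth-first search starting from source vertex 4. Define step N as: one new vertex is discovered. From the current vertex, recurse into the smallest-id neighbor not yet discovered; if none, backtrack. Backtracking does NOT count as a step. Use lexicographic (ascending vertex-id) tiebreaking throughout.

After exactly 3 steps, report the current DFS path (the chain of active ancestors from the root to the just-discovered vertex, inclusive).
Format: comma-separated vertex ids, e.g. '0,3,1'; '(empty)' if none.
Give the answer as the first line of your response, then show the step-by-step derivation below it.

4,1

step 1: discover 4; path=4; order=4
step 2: discover 0; path=4>0; order=4,0
step 3: discover 1; path=4>1; order=4,0,1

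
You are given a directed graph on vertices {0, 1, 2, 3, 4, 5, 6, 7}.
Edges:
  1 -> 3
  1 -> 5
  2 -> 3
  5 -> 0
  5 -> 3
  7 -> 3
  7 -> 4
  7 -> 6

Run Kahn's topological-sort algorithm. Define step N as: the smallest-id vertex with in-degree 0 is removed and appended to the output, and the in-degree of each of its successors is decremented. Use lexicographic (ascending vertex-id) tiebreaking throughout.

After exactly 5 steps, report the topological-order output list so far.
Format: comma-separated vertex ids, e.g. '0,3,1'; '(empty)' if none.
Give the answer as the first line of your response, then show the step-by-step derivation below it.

1,2,5,0,7

step 1: output 1; order=[1]; indeg=(1,0,0,3,1,0,1,0)
step 2: output 2; order=[1,2]; indeg=(1,0,0,2,1,0,1,0)
step 3: output 5; order=[1,2,5]; indeg=(0,0,0,1,1,0,1,0)
step 4: output 0; order=[1,2,5,0]; indeg=(0,0,0,1,1,0,1,0)
step 5: output 7; order=[1,2,5,0,7]; indeg=(0,0,0,0,0,0,0,0)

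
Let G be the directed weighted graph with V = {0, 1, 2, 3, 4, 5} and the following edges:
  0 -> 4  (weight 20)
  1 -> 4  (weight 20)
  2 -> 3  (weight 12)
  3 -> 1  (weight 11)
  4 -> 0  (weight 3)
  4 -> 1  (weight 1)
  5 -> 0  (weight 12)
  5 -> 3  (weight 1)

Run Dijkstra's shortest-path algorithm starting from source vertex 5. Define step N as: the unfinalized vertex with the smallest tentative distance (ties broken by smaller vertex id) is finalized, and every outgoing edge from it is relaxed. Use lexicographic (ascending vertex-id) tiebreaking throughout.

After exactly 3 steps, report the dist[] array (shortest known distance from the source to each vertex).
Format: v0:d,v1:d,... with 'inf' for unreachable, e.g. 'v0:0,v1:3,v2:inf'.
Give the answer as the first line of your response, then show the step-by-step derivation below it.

v0:12,v1:12,v2:inf,v3:1,v4:32,v5:0

step 1: dist = v0:12,v1:inf,v2:inf,v3:1,v4:inf,v5:0
step 2: dist = v0:12,v1:12,v2:inf,v3:1,v4:inf,v5:0
step 3: dist = v0:12,v1:12,v2:inf,v3:1,v4:32,v5:0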